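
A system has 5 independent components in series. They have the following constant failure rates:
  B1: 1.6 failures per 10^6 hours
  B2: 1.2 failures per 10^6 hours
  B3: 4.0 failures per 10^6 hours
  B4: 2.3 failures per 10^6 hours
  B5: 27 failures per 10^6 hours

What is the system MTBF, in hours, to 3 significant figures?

Series of exponential components: λ_sys = Σ λ_i
λ_sys = 0.0000016 + 0.0000012 + 0.0000040 + 0.0000023 + 0.000027 = 3.6100e-05 /h
MTBF = 1 / λ_sys = 27700 h

27700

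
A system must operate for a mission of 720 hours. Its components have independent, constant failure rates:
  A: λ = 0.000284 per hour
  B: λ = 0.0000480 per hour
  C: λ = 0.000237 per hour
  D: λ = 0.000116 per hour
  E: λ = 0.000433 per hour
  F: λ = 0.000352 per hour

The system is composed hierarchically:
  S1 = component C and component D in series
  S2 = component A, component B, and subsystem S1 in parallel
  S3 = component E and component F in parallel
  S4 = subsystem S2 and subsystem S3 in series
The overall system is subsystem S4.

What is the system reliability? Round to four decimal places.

0.9387

R(A) = exp(−0.000284 × 720) = 0.815071
R(B) = exp(−0.0000480 × 720) = 0.966030
R(C) = exp(−0.000237 × 720) = 0.843125
R(D) = exp(−0.000116 × 720) = 0.919873
R(E) = exp(−0.000433 × 720) = 0.732157
R(F) = exp(−0.000352 × 720) = 0.776126
Series (C and D): 0.843125 × 0.919873 = 0.775568
Parallel (A, B, and [0.775568]): 1 − (1 − 0.815071)(1 − 0.966030)(1 − 0.775568) = 0.998590
Parallel (E and F): 1 − (1 − 0.732157)(1 − 0.776126) = 0.940037
Series ([0.998590] and [0.940037]): 0.998590 × 0.940037 = 0.9387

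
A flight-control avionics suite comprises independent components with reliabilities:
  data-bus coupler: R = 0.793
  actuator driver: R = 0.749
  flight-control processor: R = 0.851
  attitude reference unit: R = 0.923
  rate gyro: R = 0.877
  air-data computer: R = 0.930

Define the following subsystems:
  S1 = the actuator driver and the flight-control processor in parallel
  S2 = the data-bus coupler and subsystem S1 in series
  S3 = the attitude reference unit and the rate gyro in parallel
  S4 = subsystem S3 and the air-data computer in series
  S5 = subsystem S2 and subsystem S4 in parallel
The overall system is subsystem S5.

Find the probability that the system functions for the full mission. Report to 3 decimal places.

Parallel (actuator driver and flight-control processor): 1 − (1 − 0.74900)(1 − 0.85100) = 0.96260
Series (data-bus coupler and [0.96260]): 0.79300 × 0.96260 = 0.76334
Parallel (attitude reference unit and rate gyro): 1 − (1 − 0.92300)(1 − 0.87700) = 0.99053
Series ([0.99053] and air-data computer): 0.99053 × 0.93000 = 0.92119
Parallel ([0.76334] and [0.92119]): 1 − (1 − 0.76334)(1 − 0.92119) = 0.981

0.981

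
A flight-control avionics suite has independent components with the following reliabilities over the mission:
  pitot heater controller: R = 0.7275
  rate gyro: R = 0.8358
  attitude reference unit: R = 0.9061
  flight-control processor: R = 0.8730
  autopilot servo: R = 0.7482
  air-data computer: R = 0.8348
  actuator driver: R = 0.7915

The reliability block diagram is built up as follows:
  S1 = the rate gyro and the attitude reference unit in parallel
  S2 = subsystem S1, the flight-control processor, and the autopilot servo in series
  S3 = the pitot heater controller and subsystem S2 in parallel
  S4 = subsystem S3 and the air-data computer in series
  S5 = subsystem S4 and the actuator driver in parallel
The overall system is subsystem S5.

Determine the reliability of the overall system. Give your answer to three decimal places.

0.949

Parallel (rate gyro and attitude reference unit): 1 − (1 − 0.83580)(1 − 0.90610) = 0.98458
Series ([0.98458], flight-control processor, and autopilot servo): 0.98458 × 0.87300 × 0.74820 = 0.64311
Parallel (pitot heater controller and [0.64311]): 1 − (1 − 0.72750)(1 − 0.64311) = 0.90275
Series ([0.90275] and air-data computer): 0.90275 × 0.83480 = 0.75362
Parallel ([0.75362] and actuator driver): 1 − (1 − 0.75362)(1 − 0.79150) = 0.949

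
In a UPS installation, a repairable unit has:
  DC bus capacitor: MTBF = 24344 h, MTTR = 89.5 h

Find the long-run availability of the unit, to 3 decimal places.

0.996

A(DC bus capacitor) = MTBF/(MTBF+MTTR) = 24344/(24344+89.5) = 0.996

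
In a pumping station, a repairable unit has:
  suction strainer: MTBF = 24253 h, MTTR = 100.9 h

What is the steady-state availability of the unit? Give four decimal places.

0.9959

A(suction strainer) = MTBF/(MTBF+MTTR) = 24253/(24253+100.9) = 0.9959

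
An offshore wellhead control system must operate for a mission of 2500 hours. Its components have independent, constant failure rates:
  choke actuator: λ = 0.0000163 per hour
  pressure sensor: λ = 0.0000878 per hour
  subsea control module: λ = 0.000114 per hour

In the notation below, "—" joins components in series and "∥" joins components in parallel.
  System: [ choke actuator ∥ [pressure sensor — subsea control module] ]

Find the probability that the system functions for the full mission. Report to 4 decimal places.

0.9842

R(choke actuator) = exp(−0.0000163 × 2500) = 0.960069
R(pressure sensor) = exp(−0.0000878 × 2500) = 0.802920
R(subsea control module) = exp(−0.000114 × 2500) = 0.752014
Series (pressure sensor and subsea control module): 0.802920 × 0.752014 = 0.603807
Parallel (choke actuator and [0.603807]): 1 − (1 − 0.960069)(1 − 0.603807) = 0.9842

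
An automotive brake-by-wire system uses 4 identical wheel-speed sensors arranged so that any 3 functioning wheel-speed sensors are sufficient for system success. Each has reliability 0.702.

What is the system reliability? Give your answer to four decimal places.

0.6552

R = Σ_{i=3}^{4} C(4,i) p^i (1−p)^{4−i} with p = 0.702
C(4,3)·0.702^3·0.298^1 = 0.412371
C(4,4)·0.702^4·0.298^0 = 0.242856
Sum = 0.6552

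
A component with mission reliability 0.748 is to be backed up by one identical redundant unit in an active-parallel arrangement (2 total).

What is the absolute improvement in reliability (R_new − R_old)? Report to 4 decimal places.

0.1885

R_before = 0.748
R_after = 1 − (1 − 0.748)^2 = 0.9365
ΔR = 0.9365 − 0.748 = 0.1885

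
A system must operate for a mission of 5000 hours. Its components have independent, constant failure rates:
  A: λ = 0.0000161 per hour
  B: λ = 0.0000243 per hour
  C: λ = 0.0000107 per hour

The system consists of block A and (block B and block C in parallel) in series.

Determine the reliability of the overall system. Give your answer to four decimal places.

0.9172

R(A) = exp(−0.0000161 × 5000) = 0.922655
R(B) = exp(−0.0000243 × 5000) = 0.885591
R(C) = exp(−0.0000107 × 5000) = 0.947906
Parallel (B and C): 1 − (1 − 0.885591)(1 − 0.947906) = 0.994040
Series (A and [0.994040]): 0.922655 × 0.994040 = 0.9172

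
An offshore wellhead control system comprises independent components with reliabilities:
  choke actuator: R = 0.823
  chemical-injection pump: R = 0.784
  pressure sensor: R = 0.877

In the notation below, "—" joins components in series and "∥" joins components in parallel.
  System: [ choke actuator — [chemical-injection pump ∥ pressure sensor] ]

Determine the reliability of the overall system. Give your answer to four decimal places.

0.8011

Parallel (chemical-injection pump and pressure sensor): 1 − (1 − 0.784000)(1 − 0.877000) = 0.973432
Series (choke actuator and [0.973432]): 0.823000 × 0.973432 = 0.8011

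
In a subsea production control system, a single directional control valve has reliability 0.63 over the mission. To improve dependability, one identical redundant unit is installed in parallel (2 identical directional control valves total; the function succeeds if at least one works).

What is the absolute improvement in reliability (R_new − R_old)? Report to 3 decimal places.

0.233

R_before = 0.63
R_after = 1 − (1 − 0.63)^2 = 0.863
ΔR = 0.863 − 0.63 = 0.233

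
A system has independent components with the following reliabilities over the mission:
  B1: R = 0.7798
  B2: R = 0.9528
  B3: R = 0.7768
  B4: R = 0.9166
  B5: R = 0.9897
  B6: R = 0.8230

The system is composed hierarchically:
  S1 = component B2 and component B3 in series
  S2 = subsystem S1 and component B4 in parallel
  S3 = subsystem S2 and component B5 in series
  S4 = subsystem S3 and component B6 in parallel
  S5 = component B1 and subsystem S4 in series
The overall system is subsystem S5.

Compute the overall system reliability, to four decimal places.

0.7754

Series (B2 and B3): 0.952800 × 0.776800 = 0.740135
Parallel ([0.740135] and B4): 1 − (1 − 0.740135)(1 − 0.916600) = 0.978327
Series ([0.978327] and B5): 0.978327 × 0.989700 = 0.968250
Parallel ([0.968250] and B6): 1 − (1 − 0.968250)(1 − 0.823000) = 0.994380
Series (B1 and [0.994380]): 0.779800 × 0.994380 = 0.7754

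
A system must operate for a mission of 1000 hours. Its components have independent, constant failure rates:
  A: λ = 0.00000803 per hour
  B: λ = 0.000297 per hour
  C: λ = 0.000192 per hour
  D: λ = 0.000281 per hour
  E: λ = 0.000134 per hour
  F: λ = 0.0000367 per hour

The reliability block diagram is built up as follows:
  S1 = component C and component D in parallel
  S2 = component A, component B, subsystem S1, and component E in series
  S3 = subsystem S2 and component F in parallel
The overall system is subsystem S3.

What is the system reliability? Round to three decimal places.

0.986

R(A) = exp(−0.00000803 × 1000) = 0.99200
R(B) = exp(−0.000297 × 1000) = 0.74304
R(C) = exp(−0.000192 × 1000) = 0.82531
R(D) = exp(−0.000281 × 1000) = 0.75503
R(E) = exp(−0.000134 × 1000) = 0.87459
R(F) = exp(−0.0000367 × 1000) = 0.96397
Parallel (C and D): 1 − (1 − 0.82531)(1 − 0.75503) = 0.95721
Series (A, B, [0.95721], and E): 0.99200 × 0.74304 × 0.95721 × 0.87459 = 0.61707
Parallel ([0.61707] and F): 1 − (1 − 0.61707)(1 − 0.96397) = 0.986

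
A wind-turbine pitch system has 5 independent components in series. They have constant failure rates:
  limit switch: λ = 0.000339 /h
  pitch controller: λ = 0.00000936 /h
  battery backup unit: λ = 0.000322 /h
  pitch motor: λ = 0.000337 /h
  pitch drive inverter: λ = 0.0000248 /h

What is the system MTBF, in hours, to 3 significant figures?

Series of exponential components: λ_sys = Σ λ_i
λ_sys = 0.000339 + 0.00000936 + 0.000322 + 0.000337 + 0.0000248 = 1.0322e-03 /h
MTBF = 1 / λ_sys = 969 h

969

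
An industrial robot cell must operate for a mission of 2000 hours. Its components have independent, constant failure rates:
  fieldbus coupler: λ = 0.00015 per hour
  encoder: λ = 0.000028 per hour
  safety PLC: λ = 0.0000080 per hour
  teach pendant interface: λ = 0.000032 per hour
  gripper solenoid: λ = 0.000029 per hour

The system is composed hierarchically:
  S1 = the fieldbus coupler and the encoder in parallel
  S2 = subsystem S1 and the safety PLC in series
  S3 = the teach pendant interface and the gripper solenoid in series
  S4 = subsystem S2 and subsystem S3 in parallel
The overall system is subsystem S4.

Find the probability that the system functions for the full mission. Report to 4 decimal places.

R(fieldbus coupler) = exp(−0.00015 × 2000) = 0.740818
R(encoder) = exp(−0.000028 × 2000) = 0.945539
R(safety PLC) = exp(−0.0000080 × 2000) = 0.984127
R(teach pendant interface) = exp(−0.000032 × 2000) = 0.938005
R(gripper solenoid) = exp(−0.000029 × 2000) = 0.943650
Parallel (fieldbus coupler and encoder): 1 − (1 − 0.740818)(1 − 0.945539) = 0.985885
Series ([0.985885] and safety PLC): 0.985885 × 0.984127 = 0.970236
Series (teach pendant interface and gripper solenoid): 0.938005 × 0.943650 = 0.885148
Parallel ([0.970236] and [0.885148]): 1 − (1 − 0.970236)(1 − 0.885148) = 0.9966

0.9966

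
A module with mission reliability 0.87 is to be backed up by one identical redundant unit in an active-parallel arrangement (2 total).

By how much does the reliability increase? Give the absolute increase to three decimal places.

0.113

R_before = 0.87
R_after = 1 − (1 − 0.87)^2 = 0.983
ΔR = 0.983 − 0.87 = 0.113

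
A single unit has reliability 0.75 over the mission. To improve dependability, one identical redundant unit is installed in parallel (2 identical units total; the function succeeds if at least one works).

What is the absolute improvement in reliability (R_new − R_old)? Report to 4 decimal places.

R_before = 0.75
R_after = 1 − (1 − 0.75)^2 = 0.9375
ΔR = 0.9375 − 0.75 = 0.1875

0.1875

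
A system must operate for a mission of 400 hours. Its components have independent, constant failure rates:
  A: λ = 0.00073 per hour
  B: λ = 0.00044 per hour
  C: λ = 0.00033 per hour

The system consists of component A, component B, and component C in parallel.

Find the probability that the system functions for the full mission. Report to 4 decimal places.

0.9949

R(A) = exp(−0.00073 × 400) = 0.746769
R(B) = exp(−0.00044 × 400) = 0.838618
R(C) = exp(−0.00033 × 400) = 0.876341
Parallel (A, B, and C): 1 − (1 − 0.746769)(1 − 0.838618)(1 − 0.876341) = 0.9949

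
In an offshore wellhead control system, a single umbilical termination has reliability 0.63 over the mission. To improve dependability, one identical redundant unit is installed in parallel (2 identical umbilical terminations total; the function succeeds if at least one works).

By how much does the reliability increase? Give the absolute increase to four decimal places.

0.2331

R_before = 0.63
R_after = 1 − (1 − 0.63)^2 = 0.8631
ΔR = 0.8631 − 0.63 = 0.2331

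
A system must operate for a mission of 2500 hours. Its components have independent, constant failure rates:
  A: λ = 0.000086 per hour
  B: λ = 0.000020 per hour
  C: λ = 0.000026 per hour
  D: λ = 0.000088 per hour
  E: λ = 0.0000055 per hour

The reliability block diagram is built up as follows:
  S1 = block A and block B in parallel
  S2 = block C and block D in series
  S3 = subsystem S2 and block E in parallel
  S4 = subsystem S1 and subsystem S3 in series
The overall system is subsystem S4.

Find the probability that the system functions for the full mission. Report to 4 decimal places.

0.9872

R(A) = exp(−0.000086 × 2500) = 0.806541
R(B) = exp(−0.000020 × 2500) = 0.951229
R(C) = exp(−0.000026 × 2500) = 0.937067
R(D) = exp(−0.000088 × 2500) = 0.802519
R(E) = exp(−0.0000055 × 2500) = 0.986344
Parallel (A and B): 1 − (1 − 0.806541)(1 − 0.951229) = 0.990565
Series (C and D): 0.937067 × 0.802519 = 0.752014
Parallel ([0.752014] and E): 1 − (1 − 0.752014)(1 − 0.986344) = 0.996614
Series ([0.990565] and [0.996614]): 0.990565 × 0.996614 = 0.9872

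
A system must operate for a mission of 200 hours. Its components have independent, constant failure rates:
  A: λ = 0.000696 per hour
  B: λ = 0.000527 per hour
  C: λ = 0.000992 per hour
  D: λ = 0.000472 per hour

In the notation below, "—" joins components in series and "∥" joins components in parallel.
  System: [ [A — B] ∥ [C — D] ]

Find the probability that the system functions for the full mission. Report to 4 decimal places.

0.9449

R(A) = exp(−0.000696 × 200) = 0.870054
R(B) = exp(−0.000527 × 200) = 0.899964
R(C) = exp(−0.000992 × 200) = 0.820042
R(D) = exp(−0.000472 × 200) = 0.909919
Series (A and B): 0.870054 × 0.899964 = 0.783017
Series (C and D): 0.820042 × 0.909919 = 0.746172
Parallel ([0.783017] and [0.746172]): 1 − (1 − 0.783017)(1 − 0.746172) = 0.9449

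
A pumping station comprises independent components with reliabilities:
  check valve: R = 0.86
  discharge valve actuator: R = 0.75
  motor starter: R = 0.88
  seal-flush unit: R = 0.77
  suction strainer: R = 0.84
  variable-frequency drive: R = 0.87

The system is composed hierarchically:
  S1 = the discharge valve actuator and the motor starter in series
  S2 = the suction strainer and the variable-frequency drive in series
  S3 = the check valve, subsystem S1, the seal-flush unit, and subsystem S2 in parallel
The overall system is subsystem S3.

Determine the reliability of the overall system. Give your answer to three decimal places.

0.997

Series (discharge valve actuator and motor starter): 0.75000 × 0.88000 = 0.66000
Series (suction strainer and variable-frequency drive): 0.84000 × 0.87000 = 0.73080
Parallel (check valve, [0.66000], seal-flush unit, and [0.73080]): 1 − (1 − 0.86000)(1 − 0.66000)(1 − 0.77000)(1 − 0.73080) = 0.997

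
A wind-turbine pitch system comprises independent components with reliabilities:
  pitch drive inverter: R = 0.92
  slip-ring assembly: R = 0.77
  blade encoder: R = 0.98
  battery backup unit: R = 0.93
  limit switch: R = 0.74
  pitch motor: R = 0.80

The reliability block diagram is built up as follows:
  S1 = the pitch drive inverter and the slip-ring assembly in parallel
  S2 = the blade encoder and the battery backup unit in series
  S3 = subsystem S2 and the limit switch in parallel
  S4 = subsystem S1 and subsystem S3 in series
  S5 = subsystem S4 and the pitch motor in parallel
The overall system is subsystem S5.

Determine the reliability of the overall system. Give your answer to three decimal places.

Parallel (pitch drive inverter and slip-ring assembly): 1 − (1 − 0.92000)(1 − 0.77000) = 0.98160
Series (blade encoder and battery backup unit): 0.98000 × 0.93000 = 0.91140
Parallel ([0.91140] and limit switch): 1 − (1 − 0.91140)(1 − 0.74000) = 0.97696
Series ([0.98160] and [0.97696]): 0.98160 × 0.97696 = 0.95898
Parallel ([0.95898] and pitch motor): 1 − (1 − 0.95898)(1 − 0.80000) = 0.992

0.992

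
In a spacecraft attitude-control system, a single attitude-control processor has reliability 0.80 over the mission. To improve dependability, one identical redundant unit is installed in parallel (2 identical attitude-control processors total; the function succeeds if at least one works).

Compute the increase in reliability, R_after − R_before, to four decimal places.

0.1600

R_before = 0.80
R_after = 1 − (1 − 0.80)^2 = 0.9600
ΔR = 0.9600 − 0.80 = 0.1600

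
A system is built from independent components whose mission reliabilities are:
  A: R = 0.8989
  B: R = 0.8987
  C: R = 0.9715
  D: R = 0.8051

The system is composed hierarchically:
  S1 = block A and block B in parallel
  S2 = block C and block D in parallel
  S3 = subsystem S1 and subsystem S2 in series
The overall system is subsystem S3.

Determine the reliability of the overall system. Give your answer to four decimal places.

Parallel (A and B): 1 − (1 − 0.898900)(1 − 0.898700) = 0.989759
Parallel (C and D): 1 − (1 − 0.971500)(1 − 0.805100) = 0.994445
Series ([0.989759] and [0.994445]): 0.989759 × 0.994445 = 0.9843

0.9843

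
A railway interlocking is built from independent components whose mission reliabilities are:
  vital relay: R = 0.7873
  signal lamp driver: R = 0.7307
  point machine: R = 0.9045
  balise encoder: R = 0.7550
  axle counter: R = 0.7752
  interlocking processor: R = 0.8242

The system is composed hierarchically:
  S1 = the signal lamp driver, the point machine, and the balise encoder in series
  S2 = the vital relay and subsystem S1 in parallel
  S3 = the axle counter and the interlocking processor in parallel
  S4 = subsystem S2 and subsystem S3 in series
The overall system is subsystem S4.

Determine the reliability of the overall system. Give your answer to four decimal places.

0.8581

Series (signal lamp driver, point machine, and balise encoder): 0.730700 × 0.904500 × 0.755000 = 0.498993
Parallel (vital relay and [0.498993]): 1 − (1 − 0.787300)(1 − 0.498993) = 0.893436
Parallel (axle counter and interlocking processor): 1 − (1 − 0.775200)(1 − 0.824200) = 0.960480
Series ([0.893436] and [0.960480]): 0.893436 × 0.960480 = 0.8581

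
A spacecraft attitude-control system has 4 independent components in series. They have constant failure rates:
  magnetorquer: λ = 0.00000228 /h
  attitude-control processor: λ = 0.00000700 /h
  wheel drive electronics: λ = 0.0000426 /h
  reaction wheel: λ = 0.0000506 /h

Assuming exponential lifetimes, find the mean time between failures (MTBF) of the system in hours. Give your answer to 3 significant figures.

9760

Series of exponential components: λ_sys = Σ λ_i
λ_sys = 0.00000228 + 0.00000700 + 0.0000426 + 0.0000506 = 1.0248e-04 /h
MTBF = 1 / λ_sys = 9760 h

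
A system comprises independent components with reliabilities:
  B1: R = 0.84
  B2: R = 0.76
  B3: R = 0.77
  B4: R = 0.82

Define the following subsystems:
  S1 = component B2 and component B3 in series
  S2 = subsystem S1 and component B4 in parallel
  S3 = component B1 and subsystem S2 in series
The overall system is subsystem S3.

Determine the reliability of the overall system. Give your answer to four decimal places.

Series (B2 and B3): 0.760000 × 0.770000 = 0.585200
Parallel ([0.585200] and B4): 1 − (1 − 0.585200)(1 − 0.820000) = 0.925336
Series (B1 and [0.925336]): 0.840000 × 0.925336 = 0.7773

0.7773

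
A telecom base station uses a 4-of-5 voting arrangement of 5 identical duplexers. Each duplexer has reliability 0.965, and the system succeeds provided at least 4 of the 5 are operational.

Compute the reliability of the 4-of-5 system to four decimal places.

0.9886

R = Σ_{i=4}^{5} C(5,i) p^i (1−p)^{5−i} with p = 0.965
C(5,4)·0.965^4·0.035^1 = 0.151757
C(5,5)·0.965^5·0.035^0 = 0.836829
Sum = 0.9886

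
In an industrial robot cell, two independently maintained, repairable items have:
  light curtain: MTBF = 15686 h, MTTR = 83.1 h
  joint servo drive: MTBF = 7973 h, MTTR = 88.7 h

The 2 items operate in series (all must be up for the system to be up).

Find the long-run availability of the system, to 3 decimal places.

0.984

A(light curtain) = MTBF/(MTBF+MTTR) = 15686/(15686+83.1) = 0.994730
A(joint servo drive) = MTBF/(MTBF+MTTR) = 7973/(7973+88.7) = 0.988997
Series availability: 0.994730 × 0.988997 = 0.984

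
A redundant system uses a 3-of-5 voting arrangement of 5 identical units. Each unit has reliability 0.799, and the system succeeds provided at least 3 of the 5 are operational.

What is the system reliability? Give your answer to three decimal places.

R = Σ_{i=3}^{5} C(5,i) p^i (1−p)^{5−i} with p = 0.799
C(5,3)·0.799^3·0.201^2 = 0.20608
C(5,4)·0.799^4·0.201^1 = 0.40959
C(5,5)·0.799^5·0.201^0 = 0.32564
Sum = 0.941

0.941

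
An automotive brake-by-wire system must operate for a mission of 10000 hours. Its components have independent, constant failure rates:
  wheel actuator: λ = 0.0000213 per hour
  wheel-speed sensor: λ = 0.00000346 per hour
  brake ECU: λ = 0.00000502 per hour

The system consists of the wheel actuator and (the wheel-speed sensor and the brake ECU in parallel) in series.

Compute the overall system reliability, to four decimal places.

R(wheel actuator) = exp(−0.0000213 × 10000) = 0.808156
R(wheel-speed sensor) = exp(−0.00000346 × 10000) = 0.965992
R(brake ECU) = exp(−0.00000502 × 10000) = 0.951039
Parallel (wheel-speed sensor and brake ECU): 1 − (1 − 0.965992)(1 − 0.951039) = 0.998335
Series (wheel actuator and [0.998335]): 0.808156 × 0.998335 = 0.8068

0.8068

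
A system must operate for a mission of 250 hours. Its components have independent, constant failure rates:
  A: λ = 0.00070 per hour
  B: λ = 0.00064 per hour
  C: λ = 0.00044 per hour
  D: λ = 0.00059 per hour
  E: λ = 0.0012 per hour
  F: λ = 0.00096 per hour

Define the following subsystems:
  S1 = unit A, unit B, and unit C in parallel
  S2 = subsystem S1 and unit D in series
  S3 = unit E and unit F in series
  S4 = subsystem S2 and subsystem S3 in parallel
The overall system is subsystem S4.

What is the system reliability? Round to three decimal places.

0.942

R(A) = exp(−0.00070 × 250) = 0.83946
R(B) = exp(−0.00064 × 250) = 0.85214
R(C) = exp(−0.00044 × 250) = 0.89583
R(D) = exp(−0.00059 × 250) = 0.86286
R(E) = exp(−0.0012 × 250) = 0.74082
R(F) = exp(−0.00096 × 250) = 0.78663
Parallel (A, B, and C): 1 − (1 − 0.83946)(1 − 0.85214)(1 − 0.89583) = 0.99753
Series ([0.99753] and D): 0.99753 × 0.86286 = 0.86073
Series (E and F): 0.74082 × 0.78663 = 0.58275
Parallel ([0.86073] and [0.58275]): 1 − (1 − 0.86073)(1 − 0.58275) = 0.942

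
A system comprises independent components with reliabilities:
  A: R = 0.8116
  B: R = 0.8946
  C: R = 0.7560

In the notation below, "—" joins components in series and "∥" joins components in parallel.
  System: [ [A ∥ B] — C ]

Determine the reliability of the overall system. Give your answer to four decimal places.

0.7410

Parallel (A and B): 1 − (1 − 0.811600)(1 − 0.894600) = 0.980143
Series ([0.980143] and C): 0.980143 × 0.756000 = 0.7410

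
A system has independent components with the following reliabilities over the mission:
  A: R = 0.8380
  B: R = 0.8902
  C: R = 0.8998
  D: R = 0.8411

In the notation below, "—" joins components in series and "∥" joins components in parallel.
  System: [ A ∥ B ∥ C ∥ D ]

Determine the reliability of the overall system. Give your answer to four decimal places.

Parallel (A, B, C, and D): 1 − (1 − 0.838000)(1 − 0.890200)(1 − 0.899800)(1 − 0.841100) = 0.9997

0.9997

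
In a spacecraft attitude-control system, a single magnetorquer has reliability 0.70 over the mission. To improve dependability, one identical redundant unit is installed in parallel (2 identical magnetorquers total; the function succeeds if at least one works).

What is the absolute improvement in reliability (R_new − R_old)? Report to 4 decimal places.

0.2100

R_before = 0.70
R_after = 1 − (1 − 0.70)^2 = 0.9100
ΔR = 0.9100 − 0.70 = 0.2100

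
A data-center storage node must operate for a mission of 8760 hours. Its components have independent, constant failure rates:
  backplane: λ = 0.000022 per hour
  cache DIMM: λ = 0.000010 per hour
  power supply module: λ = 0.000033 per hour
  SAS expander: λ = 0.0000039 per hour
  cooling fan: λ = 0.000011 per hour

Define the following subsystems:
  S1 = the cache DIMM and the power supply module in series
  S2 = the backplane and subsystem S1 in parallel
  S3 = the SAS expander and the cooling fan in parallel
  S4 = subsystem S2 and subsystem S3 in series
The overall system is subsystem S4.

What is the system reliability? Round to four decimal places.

0.9421

R(backplane) = exp(−0.000022 × 8760) = 0.824713
R(cache DIMM) = exp(−0.000010 × 8760) = 0.916127
R(power supply module) = exp(−0.000033 × 8760) = 0.748952
R(SAS expander) = exp(−0.0000039 × 8760) = 0.966413
R(cooling fan) = exp(−0.000011 × 8760) = 0.908137
Series (cache DIMM and power supply module): 0.916127 × 0.748952 = 0.686135
Parallel (backplane and [0.686135]): 1 − (1 − 0.824713)(1 − 0.686135) = 0.944984
Parallel (SAS expander and cooling fan): 1 − (1 − 0.966413)(1 − 0.908137) = 0.996915
Series ([0.944984] and [0.996915]): 0.944984 × 0.996915 = 0.9421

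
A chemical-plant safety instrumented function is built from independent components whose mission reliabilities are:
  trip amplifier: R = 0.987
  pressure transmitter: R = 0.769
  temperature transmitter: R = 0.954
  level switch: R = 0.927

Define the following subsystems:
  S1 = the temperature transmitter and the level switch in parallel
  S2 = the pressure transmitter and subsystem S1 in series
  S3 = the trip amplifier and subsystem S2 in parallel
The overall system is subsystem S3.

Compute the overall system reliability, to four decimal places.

Parallel (temperature transmitter and level switch): 1 − (1 − 0.954000)(1 − 0.927000) = 0.996642
Series (pressure transmitter and [0.996642]): 0.769000 × 0.996642 = 0.766418
Parallel (trip amplifier and [0.766418]): 1 − (1 − 0.987000)(1 − 0.766418) = 0.9970

0.9970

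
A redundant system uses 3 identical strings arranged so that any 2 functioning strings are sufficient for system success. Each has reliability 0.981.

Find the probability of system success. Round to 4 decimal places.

R = Σ_{i=2}^{3} C(3,i) p^i (1−p)^{3−i} with p = 0.981
C(3,2)·0.981^2·0.019^1 = 0.054855
C(3,3)·0.981^3·0.019^0 = 0.944076
Sum = 0.9989

0.9989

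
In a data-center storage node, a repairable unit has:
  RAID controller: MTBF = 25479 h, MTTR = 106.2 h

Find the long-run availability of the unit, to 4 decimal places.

A(RAID controller) = MTBF/(MTBF+MTTR) = 25479/(25479+106.2) = 0.9958

0.9958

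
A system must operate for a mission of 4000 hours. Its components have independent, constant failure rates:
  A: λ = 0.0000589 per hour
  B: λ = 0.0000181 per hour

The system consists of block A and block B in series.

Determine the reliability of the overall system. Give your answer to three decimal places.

0.735

R(A) = exp(−0.0000589 × 4000) = 0.79010
R(B) = exp(−0.0000181 × 4000) = 0.93016
Series (A and B): 0.79010 × 0.93016 = 0.735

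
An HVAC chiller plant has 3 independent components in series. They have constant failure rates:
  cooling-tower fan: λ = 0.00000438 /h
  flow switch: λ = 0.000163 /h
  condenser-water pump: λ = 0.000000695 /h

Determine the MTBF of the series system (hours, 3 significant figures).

5950

Series of exponential components: λ_sys = Σ λ_i
λ_sys = 0.00000438 + 0.000163 + 0.000000695 = 1.6808e-04 /h
MTBF = 1 / λ_sys = 5950 h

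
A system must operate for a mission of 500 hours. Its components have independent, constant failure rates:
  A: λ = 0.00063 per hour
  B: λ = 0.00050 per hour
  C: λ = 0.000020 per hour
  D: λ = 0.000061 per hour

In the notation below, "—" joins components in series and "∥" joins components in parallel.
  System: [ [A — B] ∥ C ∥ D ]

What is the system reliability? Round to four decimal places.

0.9999

R(A) = exp(−0.00063 × 500) = 0.729789
R(B) = exp(−0.00050 × 500) = 0.778801
R(C) = exp(−0.000020 × 500) = 0.990050
R(D) = exp(−0.000061 × 500) = 0.969960
Series (A and B): 0.729789 × 0.778801 = 0.568360
Parallel ([0.568360], C, and D): 1 − (1 − 0.568360)(1 − 0.990050)(1 − 0.969960) = 0.9999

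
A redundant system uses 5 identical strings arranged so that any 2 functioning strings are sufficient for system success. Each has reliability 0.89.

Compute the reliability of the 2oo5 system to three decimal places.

R = Σ_{i=2}^{5} C(5,i) p^i (1−p)^{5−i} with p = 0.89
C(5,2)·0.89^2·0.11^3 = 0.01054
C(5,3)·0.89^3·0.11^2 = 0.08530
C(5,4)·0.89^4·0.11^1 = 0.34508
C(5,5)·0.89^5·0.11^0 = 0.55841
Sum = 0.999

0.999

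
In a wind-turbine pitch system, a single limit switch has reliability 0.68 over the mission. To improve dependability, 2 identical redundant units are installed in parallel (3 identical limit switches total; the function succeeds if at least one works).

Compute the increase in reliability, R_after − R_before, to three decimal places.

0.287

R_before = 0.68
R_after = 1 − (1 − 0.68)^3 = 0.967
ΔR = 0.967 − 0.68 = 0.287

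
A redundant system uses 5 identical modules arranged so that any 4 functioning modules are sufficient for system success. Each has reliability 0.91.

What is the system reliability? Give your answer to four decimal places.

0.9326

R = Σ_{i=4}^{5} C(5,i) p^i (1−p)^{5−i} with p = 0.91
C(5,4)·0.91^4·0.09^1 = 0.308587
C(5,5)·0.91^5·0.09^0 = 0.624032
Sum = 0.9326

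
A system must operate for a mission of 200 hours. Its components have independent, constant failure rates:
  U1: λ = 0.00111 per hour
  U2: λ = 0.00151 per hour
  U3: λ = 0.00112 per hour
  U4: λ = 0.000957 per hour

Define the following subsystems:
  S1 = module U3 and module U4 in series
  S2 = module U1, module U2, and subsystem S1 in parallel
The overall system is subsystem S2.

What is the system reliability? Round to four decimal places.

0.9824

R(U1) = exp(−0.00111 × 200) = 0.800915
R(U2) = exp(−0.00151 × 200) = 0.739338
R(U3) = exp(−0.00112 × 200) = 0.799315
R(U4) = exp(−0.000957 × 200) = 0.825802
Series (U3 and U4): 0.799315 × 0.825802 = 0.660076
Parallel (U1, U2, and [0.660076]): 1 − (1 − 0.800915)(1 − 0.739338)(1 − 0.660076) = 0.9824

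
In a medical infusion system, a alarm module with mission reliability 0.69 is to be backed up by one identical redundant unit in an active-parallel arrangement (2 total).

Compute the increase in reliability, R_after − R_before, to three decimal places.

R_before = 0.69
R_after = 1 − (1 − 0.69)^2 = 0.904
ΔR = 0.904 − 0.69 = 0.214

0.214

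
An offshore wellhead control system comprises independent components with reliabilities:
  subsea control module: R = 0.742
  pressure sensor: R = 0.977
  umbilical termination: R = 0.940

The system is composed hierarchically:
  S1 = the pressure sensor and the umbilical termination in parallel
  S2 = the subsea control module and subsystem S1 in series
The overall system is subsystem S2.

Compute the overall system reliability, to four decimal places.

Parallel (pressure sensor and umbilical termination): 1 − (1 − 0.977000)(1 − 0.940000) = 0.998620
Series (subsea control module and [0.998620]): 0.742000 × 0.998620 = 0.7410

0.7410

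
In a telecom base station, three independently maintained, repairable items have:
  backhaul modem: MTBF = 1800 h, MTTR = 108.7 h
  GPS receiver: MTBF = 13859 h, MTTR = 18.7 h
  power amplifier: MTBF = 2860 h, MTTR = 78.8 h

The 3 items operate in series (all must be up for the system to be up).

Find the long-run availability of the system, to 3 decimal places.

A(backhaul modem) = MTBF/(MTBF+MTTR) = 1800/(1800+108.7) = 0.943050
A(GPS receiver) = MTBF/(MTBF+MTTR) = 13859/(13859+18.7) = 0.998653
A(power amplifier) = MTBF/(MTBF+MTTR) = 2860/(2860+78.8) = 0.973186
Series availability: 0.943050 × 0.998653 × 0.973186 = 0.917

0.917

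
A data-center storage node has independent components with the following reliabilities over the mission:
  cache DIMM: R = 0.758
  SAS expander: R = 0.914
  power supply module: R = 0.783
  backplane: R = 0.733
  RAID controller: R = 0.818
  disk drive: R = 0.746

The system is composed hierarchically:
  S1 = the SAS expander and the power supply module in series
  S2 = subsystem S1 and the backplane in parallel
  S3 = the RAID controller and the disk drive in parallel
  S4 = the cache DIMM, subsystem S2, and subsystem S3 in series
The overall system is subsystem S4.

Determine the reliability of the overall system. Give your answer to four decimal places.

0.6681

Series (SAS expander and power supply module): 0.914000 × 0.783000 = 0.715662
Parallel ([0.715662] and backplane): 1 − (1 − 0.715662)(1 − 0.733000) = 0.924082
Parallel (RAID controller and disk drive): 1 − (1 − 0.818000)(1 − 0.746000) = 0.953772
Series (cache DIMM, [0.924082], and [0.953772]): 0.758000 × 0.924082 × 0.953772 = 0.6681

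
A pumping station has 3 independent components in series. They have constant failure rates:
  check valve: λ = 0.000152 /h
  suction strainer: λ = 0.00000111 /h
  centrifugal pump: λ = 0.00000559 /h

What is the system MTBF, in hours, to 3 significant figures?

6300

Series of exponential components: λ_sys = Σ λ_i
λ_sys = 0.000152 + 0.00000111 + 0.00000559 = 1.5870e-04 /h
MTBF = 1 / λ_sys = 6300 h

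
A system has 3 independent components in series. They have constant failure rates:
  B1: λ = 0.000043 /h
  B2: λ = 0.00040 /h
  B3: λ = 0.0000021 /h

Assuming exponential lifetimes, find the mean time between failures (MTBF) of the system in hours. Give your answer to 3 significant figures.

Series of exponential components: λ_sys = Σ λ_i
λ_sys = 0.000043 + 0.00040 + 0.0000021 = 4.4510e-04 /h
MTBF = 1 / λ_sys = 2250 h

2250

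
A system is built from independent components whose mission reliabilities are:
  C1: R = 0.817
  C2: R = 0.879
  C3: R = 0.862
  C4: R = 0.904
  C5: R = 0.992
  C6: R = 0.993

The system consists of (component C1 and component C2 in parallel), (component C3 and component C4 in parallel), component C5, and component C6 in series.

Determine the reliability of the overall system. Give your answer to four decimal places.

0.9505

Parallel (C1 and C2): 1 − (1 − 0.817000)(1 − 0.879000) = 0.977857
Parallel (C3 and C4): 1 − (1 − 0.862000)(1 − 0.904000) = 0.986752
Series ([0.977857], [0.986752], C5, and C6): 0.977857 × 0.986752 × 0.992000 × 0.993000 = 0.9505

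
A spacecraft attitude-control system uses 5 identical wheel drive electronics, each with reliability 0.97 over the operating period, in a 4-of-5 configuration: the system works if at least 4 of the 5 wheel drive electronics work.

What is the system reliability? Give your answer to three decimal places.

0.992

R = Σ_{i=4}^{5} C(5,i) p^i (1−p)^{5−i} with p = 0.97
C(5,4)·0.97^4·0.03^1 = 0.13279
C(5,5)·0.97^5·0.03^0 = 0.85873
Sum = 0.992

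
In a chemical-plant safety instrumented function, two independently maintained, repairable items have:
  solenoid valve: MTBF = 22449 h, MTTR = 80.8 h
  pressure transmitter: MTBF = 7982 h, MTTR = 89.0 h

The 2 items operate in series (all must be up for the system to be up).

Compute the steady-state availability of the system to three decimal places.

0.985

A(solenoid valve) = MTBF/(MTBF+MTTR) = 22449/(22449+80.8) = 0.996414
A(pressure transmitter) = MTBF/(MTBF+MTTR) = 7982/(7982+89.0) = 0.988973
Series availability: 0.996414 × 0.988973 = 0.985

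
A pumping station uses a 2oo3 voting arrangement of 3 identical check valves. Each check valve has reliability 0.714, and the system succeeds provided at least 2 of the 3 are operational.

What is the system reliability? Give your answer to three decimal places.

R = Σ_{i=2}^{3} C(3,i) p^i (1−p)^{3−i} with p = 0.714
C(3,2)·0.714^2·0.286^1 = 0.43740
C(3,3)·0.714^3·0.286^0 = 0.36399
Sum = 0.801

0.801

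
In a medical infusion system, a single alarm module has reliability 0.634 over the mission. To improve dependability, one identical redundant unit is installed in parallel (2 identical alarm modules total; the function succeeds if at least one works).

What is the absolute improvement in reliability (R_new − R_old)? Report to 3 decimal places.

R_before = 0.634
R_after = 1 − (1 − 0.634)^2 = 0.866
ΔR = 0.866 − 0.634 = 0.232

0.232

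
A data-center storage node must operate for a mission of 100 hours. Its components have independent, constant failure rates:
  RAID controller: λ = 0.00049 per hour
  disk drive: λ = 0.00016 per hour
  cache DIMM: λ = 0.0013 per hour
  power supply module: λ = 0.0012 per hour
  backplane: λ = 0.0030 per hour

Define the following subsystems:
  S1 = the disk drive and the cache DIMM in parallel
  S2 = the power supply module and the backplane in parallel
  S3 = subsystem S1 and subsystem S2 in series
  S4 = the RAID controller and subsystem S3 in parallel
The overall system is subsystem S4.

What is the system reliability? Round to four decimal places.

R(RAID controller) = exp(−0.00049 × 100) = 0.952181
R(disk drive) = exp(−0.00016 × 100) = 0.984127
R(cache DIMM) = exp(−0.0013 × 100) = 0.878095
R(power supply module) = exp(−0.0012 × 100) = 0.886920
R(backplane) = exp(−0.0030 × 100) = 0.740818
Parallel (disk drive and cache DIMM): 1 − (1 − 0.984127)(1 − 0.878095) = 0.998065
Parallel (power supply module and backplane): 1 − (1 − 0.886920)(1 − 0.740818) = 0.970692
Series ([0.998065] and [0.970692]): 0.998065 × 0.970692 = 0.968814
Parallel (RAID controller and [0.968814]): 1 − (1 − 0.952181)(1 − 0.968814) = 0.9985

0.9985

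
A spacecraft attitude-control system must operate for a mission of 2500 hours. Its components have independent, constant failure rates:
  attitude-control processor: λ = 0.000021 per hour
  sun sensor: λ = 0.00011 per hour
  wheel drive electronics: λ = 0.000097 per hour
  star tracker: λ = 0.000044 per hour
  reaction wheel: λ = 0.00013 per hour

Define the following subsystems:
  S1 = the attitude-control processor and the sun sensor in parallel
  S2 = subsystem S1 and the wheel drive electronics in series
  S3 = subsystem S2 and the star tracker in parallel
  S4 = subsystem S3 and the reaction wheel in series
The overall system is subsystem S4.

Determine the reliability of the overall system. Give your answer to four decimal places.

0.7056

R(attitude-control processor) = exp(−0.000021 × 2500) = 0.948854
R(sun sensor) = exp(−0.00011 × 2500) = 0.759572
R(wheel drive electronics) = exp(−0.000097 × 2500) = 0.784664
R(star tracker) = exp(−0.000044 × 2500) = 0.895834
R(reaction wheel) = exp(−0.00013 × 2500) = 0.722527
Parallel (attitude-control processor and sun sensor): 1 − (1 − 0.948854)(1 − 0.759572) = 0.987703
Series ([0.987703] and wheel drive electronics): 0.987703 × 0.784664 = 0.775015
Parallel ([0.775015] and star tracker): 1 − (1 − 0.775015)(1 − 0.895834) = 0.976564
Series ([0.976564] and reaction wheel): 0.976564 × 0.722527 = 0.7056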